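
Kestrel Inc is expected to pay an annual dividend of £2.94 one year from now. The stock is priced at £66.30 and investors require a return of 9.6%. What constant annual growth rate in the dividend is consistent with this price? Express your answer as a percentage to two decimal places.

P = D₁/(r−g) ⇒ g = r − D₁/P = 0.096 − £2.94/£66.30 = 0.051656

5.17%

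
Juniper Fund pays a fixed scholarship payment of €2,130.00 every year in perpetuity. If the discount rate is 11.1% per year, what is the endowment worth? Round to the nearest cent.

Level perpetuity: PV = C / r = €2,130.00 / 0.111 = €19,189.19

€19189.19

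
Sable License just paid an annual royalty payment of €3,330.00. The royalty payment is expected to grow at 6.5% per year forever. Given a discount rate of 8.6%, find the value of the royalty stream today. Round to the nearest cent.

€168878.57

D₁ = D₀ × (1 + g) = €3,330.00 × 1.065 = €3,546.4500
Growing perpetuity: P = D₁ / (r − g) = €3,546.4500 / (0.086 − 0.065) = €168,878.57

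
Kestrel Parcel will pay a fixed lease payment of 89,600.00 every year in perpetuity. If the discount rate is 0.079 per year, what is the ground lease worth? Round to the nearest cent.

1134177.22

Level perpetuity: PV = C / r = 89,600.00 / 0.079 = 1,134,177.22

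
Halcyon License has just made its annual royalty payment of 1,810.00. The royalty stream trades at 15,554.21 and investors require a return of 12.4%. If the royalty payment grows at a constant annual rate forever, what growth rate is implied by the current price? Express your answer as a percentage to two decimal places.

0.68%

P = D₀(1+g)/(r−g) ⇒ P(r−g) = D₀(1+g) ⇒ g(P+D₀) = P·r − D₀
g = (P·r − D₀)/(P + D₀) = (15,554.21×0.124 − 1,810.00) / (15,554.21 + 1,810.00) = 0.006837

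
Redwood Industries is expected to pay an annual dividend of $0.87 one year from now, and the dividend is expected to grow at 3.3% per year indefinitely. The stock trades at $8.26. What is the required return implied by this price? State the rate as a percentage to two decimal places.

13.83%

P = D₁/(r − g) ⇒ r = D₁/P + g = $0.8700/$8.26 + 0.033 = 0.105327 + 0.033 = 0.138327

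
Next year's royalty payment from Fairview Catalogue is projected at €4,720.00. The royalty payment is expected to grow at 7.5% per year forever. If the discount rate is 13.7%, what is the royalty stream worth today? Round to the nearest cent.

Growing perpetuity: P = D₁ / (r − g) = €4,720.0000 / (0.137 − 0.075) = €76,129.03

€76129.03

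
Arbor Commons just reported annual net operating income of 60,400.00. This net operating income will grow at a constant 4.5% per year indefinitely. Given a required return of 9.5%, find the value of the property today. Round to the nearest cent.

1262360.00

D₁ = D₀ × (1 + g) = 60,400.00 × 1.045 = 63,118.0000
Growing perpetuity: P = D₁ / (r − g) = 63,118.0000 / (0.095 − 0.045) = 1,262,360.00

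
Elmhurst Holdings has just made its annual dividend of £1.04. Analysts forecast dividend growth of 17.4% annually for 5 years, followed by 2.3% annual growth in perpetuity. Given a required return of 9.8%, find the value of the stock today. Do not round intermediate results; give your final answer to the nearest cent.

D_1 = 1.22096
D_2 = 1.43341
D_3 = 1.68282
D_4 = 1.97563
D_5 = 2.31939
Terminal value at year 5: TV = D_5×(1+g_2)/(r−g_2) = 2.37274/0.075 = 31.63648
P_0 = D_1/(1+r)^1 + D_2/(1+r)^2 + D_3/(1+r)^3 + D_4/(1+r)^4 + D_5/(1+r)^5 + TV/(1+r)^5
    = 1.11199 + 1.18895 + 1.27125 + 1.35924 + 1.45332 + 19.82332 = 26.20808

£26.21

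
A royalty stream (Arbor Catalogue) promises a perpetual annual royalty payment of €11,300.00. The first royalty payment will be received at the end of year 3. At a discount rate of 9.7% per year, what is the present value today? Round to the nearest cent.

€96804.03

Value at end of year 2: C / r = €11,300.00 / 0.097 = €116,494.8454
Discount to today: PV = €116,494.8454 / (1 + 0.097)^2 = €116,494.8454 / 1.203409 = €96,804.03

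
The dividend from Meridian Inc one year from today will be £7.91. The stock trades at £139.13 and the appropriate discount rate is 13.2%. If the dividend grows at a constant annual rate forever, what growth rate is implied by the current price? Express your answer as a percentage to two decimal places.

7.51%

P = D₁/(r−g) ⇒ g = r − D₁/P = 0.132 − £7.91/£139.13 = 0.075147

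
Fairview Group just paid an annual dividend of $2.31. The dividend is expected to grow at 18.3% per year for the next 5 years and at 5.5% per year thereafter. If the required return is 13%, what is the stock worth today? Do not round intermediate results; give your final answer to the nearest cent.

D_1 = 2.73273
D_2 = 3.23282
D_3 = 3.82443
D_4 = 4.52430
D_5 = 5.35224
Terminal value at year 5: TV = D_5×(1+g_2)/(r−g_2) = 5.64661/0.075 = 75.28820
P_0 = D_1/(1+r)^1 + D_2/(1+r)^2 + D_3/(1+r)^3 + D_4/(1+r)^4 + D_5/(1+r)^5 + TV/(1+r)^5
    = 2.41835 + 2.53177 + 2.65052 + 2.77484 + 2.90498 + 40.86342 = 54.14387

$54.14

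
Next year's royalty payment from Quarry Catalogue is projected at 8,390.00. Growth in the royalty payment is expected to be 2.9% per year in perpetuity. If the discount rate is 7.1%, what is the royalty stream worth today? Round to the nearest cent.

Growing perpetuity: P = D₁ / (r − g) = 8,390.0000 / (0.071 − 0.029) = 199,761.90

199761.90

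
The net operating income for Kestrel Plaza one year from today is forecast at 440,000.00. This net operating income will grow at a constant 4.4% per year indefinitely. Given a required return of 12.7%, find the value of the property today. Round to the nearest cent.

Growing perpetuity: P = D₁ / (r − g) = 440,000.0000 / (0.127 − 0.044) = 5,301,204.82

5301204.82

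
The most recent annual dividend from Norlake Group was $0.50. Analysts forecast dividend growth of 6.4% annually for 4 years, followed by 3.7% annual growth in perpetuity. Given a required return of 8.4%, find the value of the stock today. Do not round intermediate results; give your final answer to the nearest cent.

D_1 = 0.53200
D_2 = 0.56605
D_3 = 0.60228
D_4 = 0.64082
Terminal value at year 4: TV = D_4×(1+g_2)/(r−g_2) = 0.66453/0.047 = 14.13896
P_0 = D_1/(1+r)^1 + D_2/(1+r)^2 + D_3/(1+r)^3 + D_4/(1+r)^4 + TV/(1+r)^4
    = 0.49077 + 0.48172 + 0.47283 + 0.46411 + 10.24001 = 12.14944

$12.15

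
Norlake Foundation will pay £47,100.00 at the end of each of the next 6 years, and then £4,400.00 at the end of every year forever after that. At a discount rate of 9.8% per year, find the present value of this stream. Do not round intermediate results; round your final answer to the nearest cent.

£231962.65

PV of 6-year annuity: £47,100.00 × [1 − (1+0.098)^−6] / 0.098 = 206340.67603
Perpetuity value at year 6: £4,400.00 / 0.098 = 44897.95918
PV of perpetuity: 44897.95918 / (1+0.098)^6 = 25621.97246
Total PV = 206340.67603 + 25621.97246 = 231962.64849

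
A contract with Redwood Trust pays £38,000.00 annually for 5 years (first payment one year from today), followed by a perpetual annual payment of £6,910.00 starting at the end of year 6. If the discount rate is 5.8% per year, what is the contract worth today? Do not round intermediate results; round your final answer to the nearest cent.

PV of 5-year annuity: £38,000.00 × [1 − (1+0.058)^−5] / 0.058 = 160944.50680
Perpetuity value at year 5: £6,910.00 / 0.058 = 119137.93103
PV of perpetuity: 119137.93103 / (1+0.058)^5 = 89871.44309
Total PV = 160944.50680 + 89871.44309 = 250815.94989

£250815.95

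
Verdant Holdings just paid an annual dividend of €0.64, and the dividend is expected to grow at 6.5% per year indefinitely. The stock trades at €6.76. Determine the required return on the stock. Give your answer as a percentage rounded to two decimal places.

16.58%

D₁ = €0.64 × 1.065 = €0.6816
P = D₁/(r − g) ⇒ r = D₁/P + g = €0.6816/€6.76 + 0.065 = 0.100828 + 0.065 = 0.165828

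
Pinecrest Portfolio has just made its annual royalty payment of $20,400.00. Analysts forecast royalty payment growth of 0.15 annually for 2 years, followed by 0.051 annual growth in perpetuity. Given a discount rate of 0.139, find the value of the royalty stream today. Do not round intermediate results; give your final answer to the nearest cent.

$289762.55

D_1 = 23460.00000
D_2 = 26979.00000
Terminal value at year 2: TV = D_2×(1+g_2)/(r−g_2) = 28354.92900/0.088 = 322215.10227
P_0 = D_1/(1+r)^1 + D_2/(1+r)^2 + TV/(1+r)^2
    = 20597.01493 + 20795.93254 + 248369.60342 = 289762.55088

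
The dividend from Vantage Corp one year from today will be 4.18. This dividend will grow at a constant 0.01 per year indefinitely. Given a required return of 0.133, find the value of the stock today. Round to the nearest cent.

Growing perpetuity: P = D₁ / (r − g) = 4.1800 / (0.133 − 0.01) = 33.98

33.98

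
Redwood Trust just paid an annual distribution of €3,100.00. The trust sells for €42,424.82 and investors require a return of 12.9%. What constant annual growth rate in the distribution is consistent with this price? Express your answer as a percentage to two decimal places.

5.21%

P = D₀(1+g)/(r−g) ⇒ P(r−g) = D₀(1+g) ⇒ g(P+D₀) = P·r − D₀
g = (P·r − D₀)/(P + D₀) = (€42,424.82×0.129 − €3,100.00) / (€42,424.82 + €3,100.00) = 0.052121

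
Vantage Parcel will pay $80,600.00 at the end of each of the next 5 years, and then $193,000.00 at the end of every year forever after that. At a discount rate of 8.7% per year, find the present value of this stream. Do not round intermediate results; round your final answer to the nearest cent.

$1777769.53

PV of 5-year annuity: $80,600.00 × [1 − (1+0.087)^−5] / 0.087 = 315961.52126
Perpetuity value at year 5: $193,000.00 / 0.087 = 2218390.80460
PV of perpetuity: 2218390.80460 / (1+0.087)^5 = 1461808.00556
Total PV = 315961.52126 + 1461808.00556 = 1777769.52681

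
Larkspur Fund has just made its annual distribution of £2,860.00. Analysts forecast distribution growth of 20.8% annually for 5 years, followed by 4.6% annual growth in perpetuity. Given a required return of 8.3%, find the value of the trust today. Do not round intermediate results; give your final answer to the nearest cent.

D_1 = 3454.88000
D_2 = 4173.49504
D_3 = 5041.58201
D_4 = 6090.23107
D_5 = 7356.99913
Terminal value at year 5: TV = D_5×(1+g_2)/(r−g_2) = 7695.42109/0.037 = 207984.35372
P_0 = D_1/(1+r)^1 + D_2/(1+r)^2 + D_3/(1+r)^3 + D_4/(1+r)^4 + D_5/(1+r)^5 + TV/(1+r)^5
    = 3190.10157 + 3558.30351 + 3969.00336 + 4427.10624 + 4938.08341 + 139600.95263 = 159683.55070

£159683.55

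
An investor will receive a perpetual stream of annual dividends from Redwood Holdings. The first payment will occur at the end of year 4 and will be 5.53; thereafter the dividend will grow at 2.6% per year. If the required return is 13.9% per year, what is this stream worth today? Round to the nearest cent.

Value at end of year 3: C₁ / (r − g) = 5.53 / (0.139 − 0.026) = 48.9381
Discount to today: PV = 48.9381 / (1 + 0.139)^3 = 48.9381 / 1.477649 = 33.12

33.12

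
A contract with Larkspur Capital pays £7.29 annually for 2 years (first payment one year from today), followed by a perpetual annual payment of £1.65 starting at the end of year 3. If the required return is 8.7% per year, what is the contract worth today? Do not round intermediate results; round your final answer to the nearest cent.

PV of 2-year annuity: £7.29 × [1 − (1+0.087)^−2] / 0.087 = 12.87629
Perpetuity value at year 2: £1.65 / 0.087 = 18.96552
PV of perpetuity: 18.96552 / (1+0.087)^2 = 16.05113
Total PV = 12.87629 + 16.05113 = 28.92742

£28.93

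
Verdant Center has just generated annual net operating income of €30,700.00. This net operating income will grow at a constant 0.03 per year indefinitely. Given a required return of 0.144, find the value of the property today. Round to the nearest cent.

€277377.19

D₁ = D₀ × (1 + g) = €30,700.00 × 1.03 = €31,621.0000
Growing perpetuity: P = D₁ / (r − g) = €31,621.0000 / (0.144 − 0.03) = €277,377.19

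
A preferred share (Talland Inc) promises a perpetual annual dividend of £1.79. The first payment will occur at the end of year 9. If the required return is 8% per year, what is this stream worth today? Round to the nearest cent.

Value at end of year 8: C / r = £1.79 / 0.08 = £22.3750
Discount to today: PV = £22.3750 / (1 + 0.08)^8 = £22.3750 / 1.850930 = £12.09

£12.09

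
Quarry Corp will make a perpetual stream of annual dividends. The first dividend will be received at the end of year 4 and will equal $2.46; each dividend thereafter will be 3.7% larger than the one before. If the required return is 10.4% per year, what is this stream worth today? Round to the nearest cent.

$27.29

Value at end of year 3: C₁ / (r − g) = $2.46 / (0.104 − 0.037) = $36.7164
Discount to today: PV = $36.7164 / (1 + 0.104)^3 = $36.7164 / 1.345573 = $27.29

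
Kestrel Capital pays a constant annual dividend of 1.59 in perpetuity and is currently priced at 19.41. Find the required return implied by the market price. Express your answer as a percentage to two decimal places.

P = C/r ⇒ r = C/P = 1.59/19.41 = 0.081917

8.19%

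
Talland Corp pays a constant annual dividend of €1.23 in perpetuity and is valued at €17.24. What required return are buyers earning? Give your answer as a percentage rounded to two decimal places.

7.13%

P = C/r ⇒ r = C/P = €1.23/€17.24 = 0.071346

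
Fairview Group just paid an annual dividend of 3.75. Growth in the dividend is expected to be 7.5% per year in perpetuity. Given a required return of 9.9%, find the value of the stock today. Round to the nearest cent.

D₁ = D₀ × (1 + g) = 3.75 × 1.075 = 4.0313
Growing perpetuity: P = D₁ / (r − g) = 4.0313 / (0.099 − 0.075) = 167.97

167.97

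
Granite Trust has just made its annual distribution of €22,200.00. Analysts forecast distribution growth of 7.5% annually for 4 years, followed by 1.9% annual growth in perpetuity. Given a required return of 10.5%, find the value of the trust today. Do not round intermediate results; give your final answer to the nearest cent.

D_1 = 23865.00000
D_2 = 25654.87500
D_3 = 27578.99062
D_4 = 29647.41492
Terminal value at year 4: TV = D_4×(1+g_2)/(r−g_2) = 30210.71581/0.086 = 351287.39309
P_0 = D_1/(1+r)^1 + D_2/(1+r)^2 + D_3/(1+r)^3 + D_4/(1+r)^4 + TV/(1+r)^4
    = 21597.28507 + 21010.93344 + 20440.50086 + 19885.55513 + 235620.70556 = 318554.98005

€318554.98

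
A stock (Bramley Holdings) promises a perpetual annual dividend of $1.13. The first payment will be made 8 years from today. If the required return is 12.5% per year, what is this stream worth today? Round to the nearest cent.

Value at end of year 7: C / r = $1.13 / 0.125 = $9.0400
Discount to today: PV = $9.0400 / (1 + 0.125)^7 = $9.0400 / 2.280697 = $3.96

$3.96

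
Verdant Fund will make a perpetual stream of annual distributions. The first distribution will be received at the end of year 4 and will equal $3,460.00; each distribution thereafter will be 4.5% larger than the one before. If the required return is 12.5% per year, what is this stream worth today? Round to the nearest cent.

Value at end of year 3: C₁ / (r − g) = $3,460.00 / (0.125 − 0.045) = $43,250.0000
Discount to today: PV = $43,250.0000 / (1 + 0.125)^3 = $43,250.0000 / 1.423828 = $30,375.86

$30375.86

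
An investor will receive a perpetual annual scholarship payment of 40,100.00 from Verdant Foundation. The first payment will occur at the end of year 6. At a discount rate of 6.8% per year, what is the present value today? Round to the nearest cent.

424403.73

Value at end of year 5: C / r = 40,100.00 / 0.068 = 589,705.8824
Discount to today: PV = 589,705.8824 / (1 + 0.068)^5 = 589,705.8824 / 1.389493 = 424,403.73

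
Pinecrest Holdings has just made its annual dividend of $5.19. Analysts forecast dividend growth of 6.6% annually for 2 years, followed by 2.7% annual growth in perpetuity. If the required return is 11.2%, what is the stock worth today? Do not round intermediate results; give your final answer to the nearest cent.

D_1 = 5.53254
D_2 = 5.89769
Terminal value at year 2: TV = D_2×(1+g_2)/(r−g_2) = 6.05693/0.085 = 71.25794
P_0 = D_1/(1+r)^1 + D_2/(1+r)^2 + TV/(1+r)^2
    = 4.97531 + 4.76949 + 57.62669 = 67.37149

$67.37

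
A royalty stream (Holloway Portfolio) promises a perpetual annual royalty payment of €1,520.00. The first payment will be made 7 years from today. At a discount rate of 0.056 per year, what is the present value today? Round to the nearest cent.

€19573.66

Value at end of year 6: C / r = €1,520.00 / 0.056 = €27,142.8571
Discount to today: PV = €27,142.8571 / (1 + 0.056)^6 = €27,142.8571 / 1.386703 = €19,573.66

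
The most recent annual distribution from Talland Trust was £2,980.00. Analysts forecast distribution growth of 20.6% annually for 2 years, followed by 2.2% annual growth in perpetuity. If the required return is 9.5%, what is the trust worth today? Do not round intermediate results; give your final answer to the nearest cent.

D_1 = 3593.88000
D_2 = 4334.21928
Terminal value at year 2: TV = D_2×(1+g_2)/(r−g_2) = 4429.57210/0.073 = 60679.06992
P_0 = D_1/(1+r)^1 + D_2/(1+r)^2 + TV/(1+r)^2
    = 3282.08219 + 3614.78641 + 50607.00980 = 57503.87840

£57503.88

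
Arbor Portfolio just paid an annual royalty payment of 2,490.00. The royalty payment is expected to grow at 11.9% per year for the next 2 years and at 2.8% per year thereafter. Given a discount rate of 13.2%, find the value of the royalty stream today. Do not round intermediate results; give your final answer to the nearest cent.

28945.17

D_1 = 2786.31000
D_2 = 3117.88089
Terminal value at year 2: TV = D_2×(1+g_2)/(r−g_2) = 3205.18155/0.104 = 30819.05341
P_0 = D_1/(1+r)^1 + D_2/(1+r)^2 + TV/(1+r)^2
    = 2461.40459 + 2433.13758 + 24050.62915 = 28945.17133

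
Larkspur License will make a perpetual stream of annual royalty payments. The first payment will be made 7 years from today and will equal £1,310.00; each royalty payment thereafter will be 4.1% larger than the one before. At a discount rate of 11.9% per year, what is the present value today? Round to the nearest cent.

Value at end of year 6: C₁ / (r − g) = £1,310.00 / (0.119 − 0.041) = £16,794.8718
Discount to today: PV = £16,794.8718 / (1 + 0.119)^6 = £16,794.8718 / 1.963272 = £8,554.53

£8554.53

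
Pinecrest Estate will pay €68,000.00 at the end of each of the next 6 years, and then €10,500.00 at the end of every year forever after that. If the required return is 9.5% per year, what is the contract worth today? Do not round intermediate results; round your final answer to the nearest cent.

PV of 6-year annuity: €68,000.00 × [1 − (1+0.095)^−6] / 0.095 = 300548.12555
Perpetuity value at year 6: €10,500.00 / 0.095 = 110526.31579
PV of perpetuity: 110526.31579 / (1+0.095)^6 = 64118.14934
Total PV = 300548.12555 + 64118.14934 = 364666.27490

€364666.27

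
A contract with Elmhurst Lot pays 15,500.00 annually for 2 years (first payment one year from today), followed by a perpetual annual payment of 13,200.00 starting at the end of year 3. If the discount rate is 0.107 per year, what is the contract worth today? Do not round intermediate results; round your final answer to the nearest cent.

PV of 2-year annuity: 15,500.00 × [1 − (1+0.107)^−2] / 0.107 = 26650.23187
Perpetuity value at year 2: 13,200.00 / 0.107 = 123364.48598
PV of perpetuity: 123364.48598 / (1+0.107)^2 = 100668.80464
Total PV = 26650.23187 + 100668.80464 = 127319.03652

127319.04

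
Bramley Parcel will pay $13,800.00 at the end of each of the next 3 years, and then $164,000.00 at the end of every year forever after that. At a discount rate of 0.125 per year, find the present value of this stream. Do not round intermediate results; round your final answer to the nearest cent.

PV of 3-year annuity: $13,800.00 × [1 − (1+0.125)^−3] / 0.125 = 32862.55144
Perpetuity value at year 3: $164,000.00 / 0.125 = 1312000.00000
PV of perpetuity: 1312000.00000 / (1+0.125)^3 = 921459.53361
Total PV = 32862.55144 + 921459.53361 = 954322.08505

$954322.09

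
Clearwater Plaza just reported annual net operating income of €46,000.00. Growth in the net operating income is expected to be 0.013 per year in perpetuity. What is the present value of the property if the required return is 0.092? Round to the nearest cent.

€589848.10

D₁ = D₀ × (1 + g) = €46,000.00 × 1.013 = €46,598.0000
Growing perpetuity: P = D₁ / (r − g) = €46,598.0000 / (0.092 − 0.013) = €589,848.10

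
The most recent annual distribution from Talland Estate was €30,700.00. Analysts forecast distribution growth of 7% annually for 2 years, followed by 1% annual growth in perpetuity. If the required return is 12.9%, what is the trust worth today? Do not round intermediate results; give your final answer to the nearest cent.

€290712.10

D_1 = 32849.00000
D_2 = 35148.43000
Terminal value at year 2: TV = D_2×(1+g_2)/(r−g_2) = 35499.91430/0.119 = 298318.60756
P_0 = D_1/(1+r)^1 + D_2/(1+r)^2 + TV/(1+r)^2
    = 29095.65988 + 27575.16038 + 234041.27716 = 290712.09742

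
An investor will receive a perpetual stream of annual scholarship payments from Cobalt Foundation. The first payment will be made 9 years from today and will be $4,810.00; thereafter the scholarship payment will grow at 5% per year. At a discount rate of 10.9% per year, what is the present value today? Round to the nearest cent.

Value at end of year 8: C₁ / (r − g) = $4,810.00 / (0.109 − 0.05) = $81,525.4237
Discount to today: PV = $81,525.4237 / (1 + 0.109)^8 = $81,525.4237 / 2.287981 = $35,632.04

$35632.04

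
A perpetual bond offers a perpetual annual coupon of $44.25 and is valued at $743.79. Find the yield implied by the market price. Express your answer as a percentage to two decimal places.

P = C/r ⇒ r = C/P = $44.25/$743.79 = 0.059493

5.95%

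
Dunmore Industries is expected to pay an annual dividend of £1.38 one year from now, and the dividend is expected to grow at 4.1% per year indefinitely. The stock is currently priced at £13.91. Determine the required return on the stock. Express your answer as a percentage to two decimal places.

14.02%

P = D₁/(r − g) ⇒ r = D₁/P + g = £1.3800/£13.91 + 0.041 = 0.099209 + 0.041 = 0.140209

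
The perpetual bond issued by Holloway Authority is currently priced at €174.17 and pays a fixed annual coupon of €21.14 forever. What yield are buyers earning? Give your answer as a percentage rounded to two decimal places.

P = C/r ⇒ r = C/P = €21.14/€174.17 = 0.121376

12.14%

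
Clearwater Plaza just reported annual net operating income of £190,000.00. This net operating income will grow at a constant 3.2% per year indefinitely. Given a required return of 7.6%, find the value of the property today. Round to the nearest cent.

D₁ = D₀ × (1 + g) = £190,000.00 × 1.032 = £196,080.0000
Growing perpetuity: P = D₁ / (r − g) = £196,080.0000 / (0.076 − 0.032) = £4,456,363.64

£4456363.64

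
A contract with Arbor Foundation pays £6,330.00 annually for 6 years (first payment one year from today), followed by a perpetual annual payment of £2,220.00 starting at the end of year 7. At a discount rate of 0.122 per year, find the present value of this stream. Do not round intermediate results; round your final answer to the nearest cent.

£34999.32

PV of 6-year annuity: £6,330.00 × [1 − (1+0.122)^−6] / 0.122 = 25878.45668
Perpetuity value at year 6: £2,220.00 / 0.122 = 18196.72131
PV of perpetuity: 18196.72131 / (1+0.122)^6 = 9120.86447
Total PV = 25878.45668 + 9120.86447 = 34999.32115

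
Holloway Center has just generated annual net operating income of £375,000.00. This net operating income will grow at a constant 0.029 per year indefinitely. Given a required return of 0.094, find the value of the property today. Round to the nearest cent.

£5936538.46

D₁ = D₀ × (1 + g) = £375,000.00 × 1.029 = £385,875.0000
Growing perpetuity: P = D₁ / (r − g) = £385,875.0000 / (0.094 − 0.029) = £5,936,538.46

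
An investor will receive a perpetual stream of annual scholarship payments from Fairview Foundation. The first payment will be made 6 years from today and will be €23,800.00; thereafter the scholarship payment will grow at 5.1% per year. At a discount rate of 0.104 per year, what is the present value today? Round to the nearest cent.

€273814.04

Value at end of year 5: C₁ / (r − g) = €23,800.00 / (0.104 − 0.051) = €449,056.6038
Discount to today: PV = €449,056.6038 / (1 + 0.104)^5 = €449,056.6038 / 1.640006 = €273,814.04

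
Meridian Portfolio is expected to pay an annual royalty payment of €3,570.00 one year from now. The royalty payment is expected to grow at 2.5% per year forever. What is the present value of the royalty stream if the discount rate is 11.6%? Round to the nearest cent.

€39230.77

Growing perpetuity: P = D₁ / (r − g) = €3,570.0000 / (0.116 − 0.025) = €39,230.77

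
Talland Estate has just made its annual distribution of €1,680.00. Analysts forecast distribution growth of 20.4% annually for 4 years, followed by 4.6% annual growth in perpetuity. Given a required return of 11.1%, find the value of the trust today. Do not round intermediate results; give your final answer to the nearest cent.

€45537.74

D_1 = 2022.72000
D_2 = 2435.35488
D_3 = 2932.16728
D_4 = 3530.32940
Terminal value at year 4: TV = D_4×(1+g_2)/(r−g_2) = 3692.72455/0.065 = 56811.14696
P_0 = D_1/(1+r)^1 + D_2/(1+r)^2 + D_3/(1+r)^3 + D_4/(1+r)^4 + TV/(1+r)^4
    = 1820.63006 + 1973.03204 + 2138.19134 + 2317.17585 + 37288.70676 = 45537.73605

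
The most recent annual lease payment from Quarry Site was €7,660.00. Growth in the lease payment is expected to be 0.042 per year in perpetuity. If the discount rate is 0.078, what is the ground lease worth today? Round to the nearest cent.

€221714.44

D₁ = D₀ × (1 + g) = €7,660.00 × 1.042 = €7,981.7200
Growing perpetuity: P = D₁ / (r − g) = €7,981.7200 / (0.078 − 0.042) = €221,714.44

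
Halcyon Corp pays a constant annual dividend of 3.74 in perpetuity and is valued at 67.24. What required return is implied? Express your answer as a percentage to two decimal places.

P = C/r ⇒ r = C/P = 3.74/67.24 = 0.055622

5.56%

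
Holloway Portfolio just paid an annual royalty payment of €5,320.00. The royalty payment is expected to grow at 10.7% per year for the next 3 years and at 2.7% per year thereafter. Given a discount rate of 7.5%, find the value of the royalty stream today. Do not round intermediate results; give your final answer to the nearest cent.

€141225.50

D_1 = 5889.24000
D_2 = 6519.38868
D_3 = 7216.96327
Terminal value at year 3: TV = D_3×(1+g_2)/(r−g_2) = 7411.82128/0.048 = 154412.94327
P_0 = D_1/(1+r)^1 + D_2/(1+r)^2 + D_3/(1+r)^3 + TV/(1+r)^3
    = 5478.36279 + 5641.43964 + 5809.37086 + 124296.33076 = 141225.50405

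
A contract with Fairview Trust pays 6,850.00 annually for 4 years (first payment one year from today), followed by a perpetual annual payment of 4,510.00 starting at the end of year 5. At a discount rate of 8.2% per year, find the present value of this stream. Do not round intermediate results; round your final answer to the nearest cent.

62716.00

PV of 4-year annuity: 6,850.00 × [1 − (1+0.082)^−4] / 0.082 = 22587.43218
Perpetuity value at year 4: 4,510.00 / 0.082 = 55000.00000
PV of perpetuity: 55000.00000 / (1+0.082)^4 = 40128.56655
Total PV = 22587.43218 + 40128.56655 = 62715.99873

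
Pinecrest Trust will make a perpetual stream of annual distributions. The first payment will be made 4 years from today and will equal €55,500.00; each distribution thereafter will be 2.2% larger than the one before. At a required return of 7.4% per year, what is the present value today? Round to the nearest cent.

Value at end of year 3: C₁ / (r − g) = €55,500.00 / (0.074 − 0.022) = €1,067,307.6923
Discount to today: PV = €1,067,307.6923 / (1 + 0.074)^3 = €1,067,307.6923 / 1.238833 = €861,542.68

€861542.68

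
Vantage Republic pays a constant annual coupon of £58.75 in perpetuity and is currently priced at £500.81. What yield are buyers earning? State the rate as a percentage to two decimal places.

P = C/r ⇒ r = C/P = £58.75/£500.81 = 0.117310

11.73%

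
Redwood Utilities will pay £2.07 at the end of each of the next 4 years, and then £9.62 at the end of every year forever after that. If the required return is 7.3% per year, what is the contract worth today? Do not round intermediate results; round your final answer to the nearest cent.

PV of 4-year annuity: £2.07 × [1 − (1+0.073)^−4] / 0.073 = 6.96430
Perpetuity value at year 4: £9.62 / 0.073 = 131.78082
PV of perpetuity: 131.78082 / (1+0.073)^4 = 99.41532
Total PV = 6.96430 + 99.41532 = 106.37962

£106.38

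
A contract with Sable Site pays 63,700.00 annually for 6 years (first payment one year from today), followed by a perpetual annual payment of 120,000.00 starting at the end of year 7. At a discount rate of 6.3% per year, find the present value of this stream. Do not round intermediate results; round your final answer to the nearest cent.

1630506.91

PV of 6-year annuity: 63,700.00 × [1 − (1+0.063)^−6] / 0.063 = 310302.71591
Perpetuity value at year 6: 120,000.00 / 0.063 = 1904761.90476
PV of perpetuity: 1904761.90476 / (1+0.063)^6 = 1320204.19819
Total PV = 310302.71591 + 1320204.19819 = 1630506.91409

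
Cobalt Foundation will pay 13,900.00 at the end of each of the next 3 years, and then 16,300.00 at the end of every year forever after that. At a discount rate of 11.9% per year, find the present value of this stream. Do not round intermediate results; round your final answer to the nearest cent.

131200.47

PV of 3-year annuity: 13,900.00 × [1 − (1+0.119)^−3] / 0.119 = 33442.90805
Perpetuity value at year 3: 16,300.00 / 0.119 = 136974.78992
PV of perpetuity: 136974.78992 / (1+0.119)^3 = 97757.56681
Total PV = 33442.90805 + 97757.56681 = 131200.47486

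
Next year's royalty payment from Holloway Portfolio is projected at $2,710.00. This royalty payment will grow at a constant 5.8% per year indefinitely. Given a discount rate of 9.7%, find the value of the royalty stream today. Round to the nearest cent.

Growing perpetuity: P = D₁ / (r − g) = $2,710.0000 / (0.097 − 0.058) = $69,487.18

$69487.18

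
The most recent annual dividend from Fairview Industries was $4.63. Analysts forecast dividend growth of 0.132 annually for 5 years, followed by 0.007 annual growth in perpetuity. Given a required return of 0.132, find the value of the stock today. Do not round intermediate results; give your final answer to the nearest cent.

$60.45

D_1 = 5.24116
D_2 = 5.93299
D_3 = 6.71615
D_4 = 7.60268
D_5 = 8.60623
Terminal value at year 5: TV = D_5×(1+g_2)/(r−g_2) = 8.66648/0.125 = 69.33182
P_0 = D_1/(1+r)^1 + D_2/(1+r)^2 + D_3/(1+r)^3 + D_4/(1+r)^4 + D_5/(1+r)^5 + TV/(1+r)^5
    = 4.63000 + 4.63000 + 4.63000 + 4.63000 + 4.63000 + 37.29928 = 60.44928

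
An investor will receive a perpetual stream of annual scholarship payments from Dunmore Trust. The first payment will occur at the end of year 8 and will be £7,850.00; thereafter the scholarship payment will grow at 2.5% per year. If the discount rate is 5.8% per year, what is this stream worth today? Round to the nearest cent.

£160308.31

Value at end of year 7: C₁ / (r − g) = £7,850.00 / (0.058 − 0.025) = £237,878.7879
Discount to today: PV = £237,878.7879 / (1 + 0.058)^7 = £237,878.7879 / 1.483883 = £160,308.31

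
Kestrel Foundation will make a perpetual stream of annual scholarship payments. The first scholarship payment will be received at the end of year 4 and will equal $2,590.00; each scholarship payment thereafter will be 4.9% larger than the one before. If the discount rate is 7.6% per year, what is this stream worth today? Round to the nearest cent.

$77001.50

Value at end of year 3: C₁ / (r − g) = $2,590.00 / (0.076 − 0.049) = $95,925.9259
Discount to today: PV = $95,925.9259 / (1 + 0.076)^3 = $95,925.9259 / 1.245767 = $77,001.50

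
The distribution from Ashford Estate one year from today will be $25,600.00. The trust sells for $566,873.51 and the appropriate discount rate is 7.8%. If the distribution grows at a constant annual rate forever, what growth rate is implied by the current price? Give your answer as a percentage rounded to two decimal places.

3.28%

P = D₁/(r−g) ⇒ g = r − D₁/P = 0.078 − $25,600.00/$566,873.51 = 0.032840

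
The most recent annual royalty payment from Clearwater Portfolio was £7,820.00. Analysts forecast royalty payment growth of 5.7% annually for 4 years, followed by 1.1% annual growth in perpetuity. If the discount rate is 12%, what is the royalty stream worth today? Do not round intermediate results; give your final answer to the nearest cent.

D_1 = 8265.74000
D_2 = 8736.88718
D_3 = 9234.88975
D_4 = 9761.27846
Terminal value at year 4: TV = D_4×(1+g_2)/(r−g_2) = 9868.65253/0.109 = 90538.09659
P_0 = D_1/(1+r)^1 + D_2/(1+r)^2 + D_3/(1+r)^3 + D_4/(1+r)^4 + TV/(1+r)^4
    = 7380.12500 + 6964.99297 + 6573.21211 + 6203.46893 + 57538.59717 = 84660.39618

£84660.40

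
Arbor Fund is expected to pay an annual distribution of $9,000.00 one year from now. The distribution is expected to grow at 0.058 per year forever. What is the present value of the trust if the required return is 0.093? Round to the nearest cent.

Growing perpetuity: P = D₁ / (r − g) = $9,000.0000 / (0.093 − 0.058) = $257,142.86

$257142.86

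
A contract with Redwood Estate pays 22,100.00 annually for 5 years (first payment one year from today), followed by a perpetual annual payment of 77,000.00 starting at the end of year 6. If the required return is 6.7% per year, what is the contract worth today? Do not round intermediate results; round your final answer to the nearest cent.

922333.13

PV of 5-year annuity: 22,100.00 × [1 − (1+0.067)^−5] / 0.067 = 91346.90730
Perpetuity value at year 5: 77,000.00 / 0.067 = 1149253.73134
PV of perpetuity: 1149253.73134 / (1+0.067)^5 = 830986.22628
Total PV = 91346.90730 + 830986.22628 = 922333.13358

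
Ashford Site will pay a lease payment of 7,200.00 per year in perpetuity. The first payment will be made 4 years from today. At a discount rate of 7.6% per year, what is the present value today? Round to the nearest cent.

Value at end of year 3: C / r = 7,200.00 / 0.076 = 94,736.8421
Discount to today: PV = 94,736.8421 / (1 + 0.076)^3 = 94,736.8421 / 1.245767 = 76,047.00

76047.00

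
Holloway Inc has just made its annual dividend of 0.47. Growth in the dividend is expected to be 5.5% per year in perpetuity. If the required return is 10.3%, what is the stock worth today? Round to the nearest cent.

10.33

D₁ = D₀ × (1 + g) = 0.47 × 1.055 = 0.4959
Growing perpetuity: P = D₁ / (r − g) = 0.4959 / (0.103 − 0.055) = 10.33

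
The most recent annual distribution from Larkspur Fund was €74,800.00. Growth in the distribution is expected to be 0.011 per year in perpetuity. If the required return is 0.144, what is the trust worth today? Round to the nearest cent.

D₁ = D₀ × (1 + g) = €74,800.00 × 1.011 = €75,622.8000
Growing perpetuity: P = D₁ / (r − g) = €75,622.8000 / (0.144 − 0.011) = €568,592.48

€568592.48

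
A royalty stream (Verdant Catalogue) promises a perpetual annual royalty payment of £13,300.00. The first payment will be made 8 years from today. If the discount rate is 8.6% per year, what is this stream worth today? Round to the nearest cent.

Value at end of year 7: C / r = £13,300.00 / 0.086 = £154,651.1628
Discount to today: PV = £154,651.1628 / (1 + 0.086)^7 = £154,651.1628 / 1.781594 = £86,804.93

£86804.93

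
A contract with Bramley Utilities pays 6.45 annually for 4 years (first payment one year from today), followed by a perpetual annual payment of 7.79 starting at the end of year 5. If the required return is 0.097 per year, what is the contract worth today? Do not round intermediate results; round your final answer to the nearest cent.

PV of 4-year annuity: 6.45 × [1 − (1+0.097)^−4] / 0.097 = 20.57912
Perpetuity value at year 4: 7.79 / 0.097 = 80.30928
PV of perpetuity: 80.30928 / (1+0.097)^4 = 55.45481
Total PV = 20.57912 + 55.45481 = 76.03393

76.03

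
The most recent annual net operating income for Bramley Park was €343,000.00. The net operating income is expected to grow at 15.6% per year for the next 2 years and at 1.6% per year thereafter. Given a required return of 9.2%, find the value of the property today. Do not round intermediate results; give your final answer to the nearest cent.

€5886083.67

D_1 = 396508.00000
D_2 = 458363.24800
Terminal value at year 2: TV = D_2×(1+g_2)/(r−g_2) = 465697.05997/0.076 = 6127592.89432
P_0 = D_1/(1+r)^1 + D_2/(1+r)^2 + TV/(1+r)^2
    = 363102.56410 + 384383.30046 + 5138597.80615 = 5886083.67072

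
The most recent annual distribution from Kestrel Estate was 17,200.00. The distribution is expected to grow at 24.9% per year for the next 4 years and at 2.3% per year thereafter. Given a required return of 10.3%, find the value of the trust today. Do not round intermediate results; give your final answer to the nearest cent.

456413.10

D_1 = 21482.80000
D_2 = 26832.01720
D_3 = 33513.18948
D_4 = 41857.97366
Terminal value at year 4: TV = D_4×(1+g_2)/(r−g_2) = 42820.70706/0.08 = 535258.83823
P_0 = D_1/(1+r)^1 + D_2/(1+r)^2 + D_3/(1+r)^3 + D_4/(1+r)^4 + TV/(1+r)^4
    = 19476.69991 + 22054.75810 + 24974.06425 + 28279.78808 + 361627.79005 = 456413.10039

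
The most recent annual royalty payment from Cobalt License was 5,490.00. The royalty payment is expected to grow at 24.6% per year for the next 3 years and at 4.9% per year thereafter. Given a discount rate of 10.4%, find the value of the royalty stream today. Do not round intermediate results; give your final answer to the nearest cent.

D_1 = 6840.54000
D_2 = 8523.31284
D_3 = 10620.04780
Terminal value at year 3: TV = D_3×(1+g_2)/(r−g_2) = 11140.43014/0.055 = 202553.27529
P_0 = D_1/(1+r)^1 + D_2/(1+r)^2 + D_3/(1+r)^3 + TV/(1+r)^3
    = 6196.14130 + 6993.10875 + 7892.58470 + 150533.11545 = 171614.95021

171614.95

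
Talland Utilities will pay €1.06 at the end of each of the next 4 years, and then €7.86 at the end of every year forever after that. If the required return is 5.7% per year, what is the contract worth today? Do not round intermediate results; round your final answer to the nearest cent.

PV of 4-year annuity: €1.06 × [1 − (1+0.057)^−4] / 0.057 = 3.69839
Perpetuity value at year 4: €7.86 / 0.057 = 137.89474
PV of perpetuity: 137.89474 / (1+0.057)^4 = 110.47086
Total PV = 3.69839 + 110.47086 = 114.16925

€114.17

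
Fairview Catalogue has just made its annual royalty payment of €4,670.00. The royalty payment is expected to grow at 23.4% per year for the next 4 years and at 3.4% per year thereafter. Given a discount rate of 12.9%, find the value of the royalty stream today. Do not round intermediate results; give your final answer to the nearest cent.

D_1 = 5762.78000
D_2 = 7111.27052
D_3 = 8775.30782
D_4 = 10828.72985
Terminal value at year 4: TV = D_4×(1+g_2)/(r−g_2) = 11196.90667/0.095 = 117862.17544
P_0 = D_1/(1+r)^1 + D_2/(1+r)^2 + D_3/(1+r)^3 + D_4/(1+r)^4 + TV/(1+r)^4
    = 5104.32241 + 5579.03796 + 6097.90331 + 6665.02452 + 72543.53007 = 95989.81827

€95989.82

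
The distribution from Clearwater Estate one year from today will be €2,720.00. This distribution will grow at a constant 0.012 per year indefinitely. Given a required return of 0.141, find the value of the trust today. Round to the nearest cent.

Growing perpetuity: P = D₁ / (r − g) = €2,720.0000 / (0.141 − 0.012) = €21,085.27

€21085.27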